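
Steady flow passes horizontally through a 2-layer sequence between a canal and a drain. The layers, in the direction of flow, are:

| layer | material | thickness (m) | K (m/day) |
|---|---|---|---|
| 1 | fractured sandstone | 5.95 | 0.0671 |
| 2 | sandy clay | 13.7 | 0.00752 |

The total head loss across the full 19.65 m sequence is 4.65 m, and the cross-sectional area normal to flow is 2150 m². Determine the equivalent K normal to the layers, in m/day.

Flow is perpendicular to layering, so the layers act in series and the equivalent K is the thickness-weighted harmonic mean.
Total thickness L = 5.95 + 13.7 = 19.65 m.
Σ(b_i/K_i) = 5.95/0.0671 + 13.7/0.00752 = 1910 d.
K_eq = L / Σ(b_i/K_i) = 19.65 / 1910 = 0.01029 m/day.

0.0103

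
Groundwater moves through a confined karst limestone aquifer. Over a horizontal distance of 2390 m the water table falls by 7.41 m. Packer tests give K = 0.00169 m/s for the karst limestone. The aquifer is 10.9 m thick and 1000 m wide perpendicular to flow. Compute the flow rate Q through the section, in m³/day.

4930

Convert K: 0.00169 m/s × 86400 = 146.0 m/day.
Cross-sectional area A = 1000 × 10.9 = 10900 m².
Hydraulic gradient i = Δh / L = 7.41 / 2390 = 0.003100.
Darcy's law: Q = K · A · i = 146.0 × 10900 × 0.003100 = 4935 m³/day.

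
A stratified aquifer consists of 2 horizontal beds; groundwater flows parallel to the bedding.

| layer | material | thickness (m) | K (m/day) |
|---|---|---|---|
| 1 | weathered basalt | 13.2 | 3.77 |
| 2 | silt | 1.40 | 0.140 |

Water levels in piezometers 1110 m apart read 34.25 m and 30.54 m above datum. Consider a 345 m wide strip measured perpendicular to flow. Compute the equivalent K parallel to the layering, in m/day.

Flow is parallel to layering, so each bed carries its own Darcy discharge and the transmissivities add.
Σ(K_i·b_i) = 3.77×13.2 + 0.140×1.40 = 49.96 m²/day.
Total thickness b = 14.60 m, so K_eq = Σ(K_i·b_i)/b = 3.422 m/day.

3.42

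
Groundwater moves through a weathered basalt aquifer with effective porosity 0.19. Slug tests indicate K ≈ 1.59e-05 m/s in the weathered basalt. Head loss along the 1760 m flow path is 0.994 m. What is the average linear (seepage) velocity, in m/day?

Convert K: 1.59e-05 m/s × 86400 = 1.374 m/day.
Hydraulic gradient i = Δh / L = 0.994 / 1760 = 0.0005648.
Darcy flux q = K · i = 1.374 × 0.0005648 = 0.0007759 m/day.
Seepage velocity v = q / n_e = 0.0007759 / 0.19 = 0.004083 m/day.

0.00408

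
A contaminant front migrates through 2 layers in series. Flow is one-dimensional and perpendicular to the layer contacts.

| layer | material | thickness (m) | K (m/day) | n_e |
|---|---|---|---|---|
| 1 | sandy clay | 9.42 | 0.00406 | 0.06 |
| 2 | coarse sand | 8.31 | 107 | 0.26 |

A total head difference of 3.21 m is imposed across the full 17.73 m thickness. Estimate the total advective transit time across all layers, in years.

5.39

With flow normal to the layers, continuity requires the same specific discharge q through every layer.
Σ(b_i/K_i) = 9.42/0.00406 + 8.31/107 = 2320 d.
q = Δh / Σ(b_i/K_i) = 3.21 / 2320 = 0.001383 m/day.
In each layer the seepage velocity is v_i = q/n_i, so the layer transit time is t_i = b_i·n_i / q:
  layer 1 (sandy clay): t_1 = 9.42 × 0.06 / 0.001383 = 408.5 d
  layer 2 (coarse sand): t_2 = 8.31 × 0.26 / 0.001383 = 1562 d
Total t = Σ t_i = 1970 days = 5.394 years.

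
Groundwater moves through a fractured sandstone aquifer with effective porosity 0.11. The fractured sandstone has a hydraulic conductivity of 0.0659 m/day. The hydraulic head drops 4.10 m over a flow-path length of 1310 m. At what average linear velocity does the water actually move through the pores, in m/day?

Hydraulic gradient i = Δh / L = 4.10 / 1310 = 0.003130.
Darcy flux q = K · i = 0.06590 × 0.003130 = 0.0002063 m/day.
Seepage velocity v = q / n_e = 0.0002063 / 0.11 = 0.001875 m/day.

0.00188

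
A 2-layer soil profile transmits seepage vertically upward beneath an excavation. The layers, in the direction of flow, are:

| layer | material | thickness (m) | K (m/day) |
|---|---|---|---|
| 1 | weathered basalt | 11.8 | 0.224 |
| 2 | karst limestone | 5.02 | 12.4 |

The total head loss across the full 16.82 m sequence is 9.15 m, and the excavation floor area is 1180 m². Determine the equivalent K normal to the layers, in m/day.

Flow is perpendicular to layering, so the layers act in series and the equivalent K is the thickness-weighted harmonic mean.
Total thickness L = 11.8 + 5.02 = 16.82 m.
Σ(b_i/K_i) = 11.8/0.224 + 5.02/12.4 = 53.08 d.
K_eq = L / Σ(b_i/K_i) = 16.82 / 53.08 = 0.3169 m/day.

0.317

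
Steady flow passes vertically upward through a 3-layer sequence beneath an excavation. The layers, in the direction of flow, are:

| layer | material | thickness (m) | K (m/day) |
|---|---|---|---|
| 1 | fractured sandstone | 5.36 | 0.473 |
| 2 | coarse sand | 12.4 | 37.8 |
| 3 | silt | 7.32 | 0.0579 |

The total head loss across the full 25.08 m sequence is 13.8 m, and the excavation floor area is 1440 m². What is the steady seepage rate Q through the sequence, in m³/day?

144

Flow is perpendicular to layering, so the layers act in series and the equivalent K is the thickness-weighted harmonic mean.
Total thickness L = 5.36 + 12.4 + 7.32 = 25.08 m.
Σ(b_i/K_i) = 5.36/0.473 + 12.4/37.8 + 7.32/0.0579 = 138.1 d.
K_eq = L / Σ(b_i/K_i) = 25.08 / 138.1 = 0.1816 m/day.
Q = K_eq · A · (Δh/L) = 0.1816 × 1440 × (13.8/25.08) = 143.9 m³/day.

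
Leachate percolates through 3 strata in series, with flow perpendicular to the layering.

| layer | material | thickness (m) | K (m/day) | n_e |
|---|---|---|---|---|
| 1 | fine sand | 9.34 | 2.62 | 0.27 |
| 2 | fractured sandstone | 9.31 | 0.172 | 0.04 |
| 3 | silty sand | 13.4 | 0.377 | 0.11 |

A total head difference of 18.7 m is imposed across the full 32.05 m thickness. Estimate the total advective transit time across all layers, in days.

21.8

With flow normal to the layers, continuity requires the same specific discharge q through every layer.
Σ(b_i/K_i) = 9.34/2.62 + 9.31/0.172 + 13.4/0.377 = 93.24 d.
q = Δh / Σ(b_i/K_i) = 18.7 / 93.24 = 0.2006 m/day.
In each layer the seepage velocity is v_i = q/n_i, so the layer transit time is t_i = b_i·n_i / q:
  layer 1 (fine sand): t_1 = 9.34 × 0.27 / 0.2006 = 12.57 d
  layer 2 (fractured sandstone): t_2 = 9.31 × 0.04 / 0.2006 = 1.857 d
  layer 3 (silty sand): t_3 = 13.4 × 0.11 / 0.2006 = 7.349 d
Total t = Σ t_i = 21.78 days.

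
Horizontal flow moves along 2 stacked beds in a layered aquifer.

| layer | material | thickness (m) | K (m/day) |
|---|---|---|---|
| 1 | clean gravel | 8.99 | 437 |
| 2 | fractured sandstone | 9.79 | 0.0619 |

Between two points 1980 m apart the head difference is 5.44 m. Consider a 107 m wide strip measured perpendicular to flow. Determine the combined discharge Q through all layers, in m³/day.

1160

Flow is parallel to layering, so each bed carries its own Darcy discharge and the transmissivities add.
Σ(K_i·b_i) = 437×8.99 + 0.0619×9.79 = 3929 m²/day.
Hydraulic gradient i = Δh / L = 5.44 / 1980 = 0.002747.
Q = Σ(K_i·b_i) · W · i = 3929 × 107 × 0.002747 = 1155 m³/day.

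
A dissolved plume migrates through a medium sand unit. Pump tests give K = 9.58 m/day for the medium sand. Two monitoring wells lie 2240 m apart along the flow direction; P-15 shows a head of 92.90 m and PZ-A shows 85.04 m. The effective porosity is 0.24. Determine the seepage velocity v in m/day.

Hydraulic gradient i = (92.90 − 85.04) / 2240 = 7.86 / 2240 = 0.003509.
Darcy flux q = K · i = 9.580 × 0.003509 = 0.03362 m/day.
Seepage velocity v = q / n_e = 0.03362 / 0.24 = 0.1401 m/day.

0.140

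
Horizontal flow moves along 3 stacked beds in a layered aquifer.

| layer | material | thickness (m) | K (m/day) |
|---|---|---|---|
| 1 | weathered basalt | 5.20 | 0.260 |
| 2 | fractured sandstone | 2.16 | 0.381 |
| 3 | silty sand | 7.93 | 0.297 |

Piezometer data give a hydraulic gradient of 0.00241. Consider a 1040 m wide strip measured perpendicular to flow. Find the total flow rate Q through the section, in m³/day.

Flow is parallel to layering, so each bed carries its own Darcy discharge and the transmissivities add.
Σ(K_i·b_i) = 0.260×5.20 + 0.381×2.16 + 0.297×7.93 = 4.530 m²/day.
Hydraulic gradient i = 0.00241.
Q = Σ(K_i·b_i) · W · i = 4.530 × 1040 × 0.002410 = 11.35 m³/day.

11.4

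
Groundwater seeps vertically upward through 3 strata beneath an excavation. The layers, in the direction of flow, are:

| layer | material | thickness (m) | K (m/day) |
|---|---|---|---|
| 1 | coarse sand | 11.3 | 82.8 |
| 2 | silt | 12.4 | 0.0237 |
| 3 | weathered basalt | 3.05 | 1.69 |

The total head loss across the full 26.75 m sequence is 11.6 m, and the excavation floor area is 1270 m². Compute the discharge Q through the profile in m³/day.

Flow is perpendicular to layering, so the layers act in series and the equivalent K is the thickness-weighted harmonic mean.
Total thickness L = 11.3 + 12.4 + 3.05 = 26.75 m.
Σ(b_i/K_i) = 11.3/82.8 + 12.4/0.0237 + 3.05/1.69 = 525.1 d.
K_eq = L / Σ(b_i/K_i) = 26.75 / 525.1 = 0.05094 m/day.
Q = K_eq · A · (Δh/L) = 0.05094 × 1270 × (11.6/26.75) = 28.05 m³/day.

28.1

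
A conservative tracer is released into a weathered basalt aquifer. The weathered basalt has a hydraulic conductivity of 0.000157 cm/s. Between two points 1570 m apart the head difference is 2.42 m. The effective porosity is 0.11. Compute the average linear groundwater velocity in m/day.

Convert K: 0.000157 cm/s × 864 = 0.1356 m/day.
Hydraulic gradient i = Δh / L = 2.42 / 1570 = 0.001541.
Darcy flux q = K · i = 0.1356 × 0.001541 = 0.0002091 m/day.
Seepage velocity v = q / n_e = 0.0002091 / 0.11 = 0.001901 m/day.

0.00190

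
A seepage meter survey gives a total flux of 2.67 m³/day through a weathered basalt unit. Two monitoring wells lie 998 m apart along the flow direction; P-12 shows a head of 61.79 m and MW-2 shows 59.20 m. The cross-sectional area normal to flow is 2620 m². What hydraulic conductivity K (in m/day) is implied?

Hydraulic gradient i = (61.79 − 59.20) / 998 = 2.59 / 998 = 0.002595.
From Q = K·A·i, K = Q / (A·i) = 2.67 / (2620 × 0.002595) = 0.3927 m/day.

0.393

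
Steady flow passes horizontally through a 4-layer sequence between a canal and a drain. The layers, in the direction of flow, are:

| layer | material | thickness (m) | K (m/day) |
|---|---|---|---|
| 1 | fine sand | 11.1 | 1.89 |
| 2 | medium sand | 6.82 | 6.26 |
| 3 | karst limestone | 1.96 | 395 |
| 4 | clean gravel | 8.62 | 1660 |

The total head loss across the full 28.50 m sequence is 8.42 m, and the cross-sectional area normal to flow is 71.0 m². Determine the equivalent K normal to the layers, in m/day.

Flow is perpendicular to layering, so the layers act in series and the equivalent K is the thickness-weighted harmonic mean.
Total thickness L = 11.1 + 6.82 + 1.96 + 8.62 = 28.50 m.
Σ(b_i/K_i) = 11.1/1.89 + 6.82/6.26 + 1.96/395 + 8.62/1660 = 6.973 d.
K_eq = L / Σ(b_i/K_i) = 28.50 / 6.973 = 4.087 m/day.

4.09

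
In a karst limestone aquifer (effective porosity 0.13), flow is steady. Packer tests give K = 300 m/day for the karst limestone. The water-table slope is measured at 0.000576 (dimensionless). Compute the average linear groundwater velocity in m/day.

1.33

Hydraulic gradient i = 0.000576.
Darcy flux q = K · i = 300.0 × 0.0005760 = 0.1728 m/day.
Seepage velocity v = q / n_e = 0.1728 / 0.13 = 1.329 m/day.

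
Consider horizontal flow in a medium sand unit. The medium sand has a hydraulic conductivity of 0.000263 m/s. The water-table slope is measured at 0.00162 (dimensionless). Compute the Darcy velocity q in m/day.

0.0368

Convert K: 0.000263 m/s × 86400 = 22.72 m/day.
Hydraulic gradient i = 0.00162.
Specific discharge q = K · i = 22.72 × 0.001620 = 0.03681 m/day.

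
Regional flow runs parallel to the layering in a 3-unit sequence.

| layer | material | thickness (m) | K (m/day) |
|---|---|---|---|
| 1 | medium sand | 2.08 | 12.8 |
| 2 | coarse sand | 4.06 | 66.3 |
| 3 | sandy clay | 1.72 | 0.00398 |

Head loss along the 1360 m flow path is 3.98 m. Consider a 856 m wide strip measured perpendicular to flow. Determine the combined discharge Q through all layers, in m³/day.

741

Flow is parallel to layering, so each bed carries its own Darcy discharge and the transmissivities add.
Σ(K_i·b_i) = 12.8×2.08 + 66.3×4.06 + 0.00398×1.72 = 295.8 m²/day.
Hydraulic gradient i = Δh / L = 3.98 / 1360 = 0.002926.
Q = Σ(K_i·b_i) · W · i = 295.8 × 856 × 0.002926 = 741.0 m³/day.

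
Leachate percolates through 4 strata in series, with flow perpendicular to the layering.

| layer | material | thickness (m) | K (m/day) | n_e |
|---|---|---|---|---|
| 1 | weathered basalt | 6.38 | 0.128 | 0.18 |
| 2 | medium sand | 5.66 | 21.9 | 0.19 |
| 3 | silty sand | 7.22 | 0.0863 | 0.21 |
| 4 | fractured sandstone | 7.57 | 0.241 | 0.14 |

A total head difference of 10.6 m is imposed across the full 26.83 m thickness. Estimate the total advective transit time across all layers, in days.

74.8

With flow normal to the layers, continuity requires the same specific discharge q through every layer.
Σ(b_i/K_i) = 6.38/0.128 + 5.66/21.9 + 7.22/0.0863 + 7.57/0.241 = 165.2 d.
q = Δh / Σ(b_i/K_i) = 10.6 / 165.2 = 0.06417 m/day.
In each layer the seepage velocity is v_i = q/n_i, so the layer transit time is t_i = b_i·n_i / q:
  layer 1 (weathered basalt): t_1 = 6.38 × 0.18 / 0.06417 = 17.89 d
  layer 2 (medium sand): t_2 = 5.66 × 0.19 / 0.06417 = 16.76 d
  layer 3 (silty sand): t_3 = 7.22 × 0.21 / 0.06417 = 23.63 d
  layer 4 (fractured sandstone): t_4 = 7.57 × 0.14 / 0.06417 = 16.51 d
Total t = Σ t_i = 74.79 days.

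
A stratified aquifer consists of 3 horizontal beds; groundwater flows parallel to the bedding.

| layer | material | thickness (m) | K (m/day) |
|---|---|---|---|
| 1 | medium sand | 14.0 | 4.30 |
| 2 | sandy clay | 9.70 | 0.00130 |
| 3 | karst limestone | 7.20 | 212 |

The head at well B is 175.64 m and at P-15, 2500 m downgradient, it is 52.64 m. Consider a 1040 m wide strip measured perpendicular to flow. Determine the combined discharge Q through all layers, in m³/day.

Flow is parallel to layering, so each bed carries its own Darcy discharge and the transmissivities add.
Σ(K_i·b_i) = 4.30×14.0 + 0.00130×9.70 + 212×7.20 = 1587 m²/day.
Hydraulic gradient i = (175.64 − 52.64) / 2500 = 123 / 2500 = 0.04920.
Q = Σ(K_i·b_i) · W · i = 1587 × 1040 × 0.04920 = 81184 m³/day.

81200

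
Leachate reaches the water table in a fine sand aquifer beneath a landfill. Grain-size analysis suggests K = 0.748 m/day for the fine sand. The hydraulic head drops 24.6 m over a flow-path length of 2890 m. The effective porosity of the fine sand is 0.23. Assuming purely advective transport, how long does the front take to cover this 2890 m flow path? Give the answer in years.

Hydraulic gradient i = Δh / L = 24.6 / 2890 = 0.008512.
Darcy flux q = K · i = 0.7480 × 0.008512 = 0.006367 m/day.
Seepage velocity v = q / n_e = 0.006367 / 0.23 = 0.02768 m/day.
Travel time t = L / v = 2890 / 0.02768 = 1.044e+05 days = 285.8 years.

286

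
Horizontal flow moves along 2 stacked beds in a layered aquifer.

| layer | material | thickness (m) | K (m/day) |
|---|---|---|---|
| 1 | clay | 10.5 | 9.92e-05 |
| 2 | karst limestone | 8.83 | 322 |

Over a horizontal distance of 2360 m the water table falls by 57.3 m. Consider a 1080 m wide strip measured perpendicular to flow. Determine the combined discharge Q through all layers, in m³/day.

Flow is parallel to layering, so each bed carries its own Darcy discharge and the transmissivities add.
Σ(K_i·b_i) = 9.92e-05×10.5 + 322×8.83 = 2843 m²/day.
Hydraulic gradient i = Δh / L = 57.3 / 2360 = 0.02428.
Q = Σ(K_i·b_i) · W · i = 2843 × 1080 × 0.02428 = 74556 m³/day.

74600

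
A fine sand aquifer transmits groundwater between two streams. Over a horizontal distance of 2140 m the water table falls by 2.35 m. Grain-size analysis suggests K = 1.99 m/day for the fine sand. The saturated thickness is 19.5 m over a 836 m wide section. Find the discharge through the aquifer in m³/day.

Cross-sectional area A = 836 × 19.5 = 16302 m².
Hydraulic gradient i = Δh / L = 2.35 / 2140 = 0.001098.
Darcy's law: Q = K · A · i = 1.990 × 16302 × 0.001098 = 35.62 m³/day.

35.6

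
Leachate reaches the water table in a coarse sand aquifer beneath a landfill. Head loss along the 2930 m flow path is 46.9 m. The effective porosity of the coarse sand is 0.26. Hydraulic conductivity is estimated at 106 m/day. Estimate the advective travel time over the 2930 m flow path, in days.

Hydraulic gradient i = Δh / L = 46.9 / 2930 = 0.01601.
Darcy flux q = K · i = 106.0 × 0.01601 = 1.697 m/day.
Seepage velocity v = q / n_e = 1.697 / 0.26 = 6.526 m/day.
Travel time t = L / v = 2930 / 6.526 = 449.0 days.

449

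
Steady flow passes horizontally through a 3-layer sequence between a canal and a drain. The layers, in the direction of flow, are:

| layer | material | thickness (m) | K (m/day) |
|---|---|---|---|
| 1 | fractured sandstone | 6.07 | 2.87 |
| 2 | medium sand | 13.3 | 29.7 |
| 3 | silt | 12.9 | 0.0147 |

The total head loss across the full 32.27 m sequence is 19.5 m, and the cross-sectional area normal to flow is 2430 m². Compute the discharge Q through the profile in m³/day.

53.8

Flow is perpendicular to layering, so the layers act in series and the equivalent K is the thickness-weighted harmonic mean.
Total thickness L = 6.07 + 13.3 + 12.9 = 32.27 m.
Σ(b_i/K_i) = 6.07/2.87 + 13.3/29.7 + 12.9/0.0147 = 880.1 d.
K_eq = L / Σ(b_i/K_i) = 32.27 / 880.1 = 0.03667 m/day.
Q = K_eq · A · (Δh/L) = 0.03667 × 2430 × (19.5/32.27) = 53.84 m³/day.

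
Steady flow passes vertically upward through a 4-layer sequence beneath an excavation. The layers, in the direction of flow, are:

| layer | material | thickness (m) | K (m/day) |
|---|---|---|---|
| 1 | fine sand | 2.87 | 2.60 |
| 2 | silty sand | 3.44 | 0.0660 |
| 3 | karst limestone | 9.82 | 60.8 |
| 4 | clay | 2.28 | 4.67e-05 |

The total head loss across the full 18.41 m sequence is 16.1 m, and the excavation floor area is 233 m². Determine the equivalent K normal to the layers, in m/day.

0.000377

Flow is perpendicular to layering, so the layers act in series and the equivalent K is the thickness-weighted harmonic mean.
Total thickness L = 2.87 + 3.44 + 9.82 + 2.28 = 18.41 m.
Σ(b_i/K_i) = 2.87/2.60 + 3.44/0.0660 + 9.82/60.8 + 2.28/4.67e-05 = 48876 d.
K_eq = L / Σ(b_i/K_i) = 18.41 / 48876 = 0.0003767 m/day.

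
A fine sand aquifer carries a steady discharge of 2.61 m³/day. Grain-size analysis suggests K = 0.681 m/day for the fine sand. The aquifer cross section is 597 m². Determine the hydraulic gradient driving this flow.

0.00642

From Q = K·A·i, i = Q / (K·A) = 2.61 / (0.6810 × 597.0) = 0.006420.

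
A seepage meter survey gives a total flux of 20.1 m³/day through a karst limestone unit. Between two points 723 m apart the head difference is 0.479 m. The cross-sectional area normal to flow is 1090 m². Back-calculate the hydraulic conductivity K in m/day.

Hydraulic gradient i = Δh / L = 0.479 / 723 = 0.0006625.
From Q = K·A·i, K = Q / (A·i) = 20.1 / (1090 × 0.0006625) = 27.83 m/day.

27.8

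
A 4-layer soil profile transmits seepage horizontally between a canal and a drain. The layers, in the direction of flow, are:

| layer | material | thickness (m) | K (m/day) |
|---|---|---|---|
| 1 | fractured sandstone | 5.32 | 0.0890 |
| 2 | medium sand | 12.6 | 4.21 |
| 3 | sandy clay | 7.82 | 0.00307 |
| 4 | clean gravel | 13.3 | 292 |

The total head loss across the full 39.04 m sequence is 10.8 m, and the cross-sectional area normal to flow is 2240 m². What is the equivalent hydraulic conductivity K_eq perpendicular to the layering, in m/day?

Flow is perpendicular to layering, so the layers act in series and the equivalent K is the thickness-weighted harmonic mean.
Total thickness L = 5.32 + 12.6 + 7.82 + 13.3 = 39.04 m.
Σ(b_i/K_i) = 5.32/0.0890 + 12.6/4.21 + 7.82/0.00307 + 13.3/292 = 2610 d.
K_eq = L / Σ(b_i/K_i) = 39.04 / 2610 = 0.01496 m/day.

0.0150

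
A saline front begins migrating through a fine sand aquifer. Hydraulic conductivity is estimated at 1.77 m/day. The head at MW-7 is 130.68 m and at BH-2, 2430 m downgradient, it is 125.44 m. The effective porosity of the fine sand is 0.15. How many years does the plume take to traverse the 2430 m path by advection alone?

261

Hydraulic gradient i = (130.68 − 125.44) / 2430 = 5.24 / 2430 = 0.002156.
Darcy flux q = K · i = 1.770 × 0.002156 = 0.003817 m/day.
Seepage velocity v = q / n_e = 0.003817 / 0.15 = 0.02545 m/day.
Travel time t = L / v = 2430 / 0.02545 = 95499 days = 261.5 years.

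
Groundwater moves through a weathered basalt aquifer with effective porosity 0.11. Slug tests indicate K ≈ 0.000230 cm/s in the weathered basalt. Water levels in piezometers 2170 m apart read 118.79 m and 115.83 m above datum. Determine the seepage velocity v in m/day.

0.00246

Convert K: 0.000230 cm/s × 864 = 0.1987 m/day.
Hydraulic gradient i = (118.79 − 115.83) / 2170 = 2.96 / 2170 = 0.001364.
Darcy flux q = K · i = 0.1987 × 0.001364 = 0.0002711 m/day.
Seepage velocity v = q / n_e = 0.0002711 / 0.11 = 0.002464 m/day.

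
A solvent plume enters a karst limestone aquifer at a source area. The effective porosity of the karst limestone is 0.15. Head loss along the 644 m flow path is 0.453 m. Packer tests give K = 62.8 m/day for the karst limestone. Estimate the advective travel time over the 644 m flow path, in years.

Hydraulic gradient i = Δh / L = 0.453 / 644 = 0.0007034.
Darcy flux q = K · i = 62.80 × 0.0007034 = 0.04417 m/day.
Seepage velocity v = q / n_e = 0.04417 / 0.15 = 0.2945 m/day.
Travel time t = L / v = 644 / 0.2945 = 2187 days = 5.987 years.

5.99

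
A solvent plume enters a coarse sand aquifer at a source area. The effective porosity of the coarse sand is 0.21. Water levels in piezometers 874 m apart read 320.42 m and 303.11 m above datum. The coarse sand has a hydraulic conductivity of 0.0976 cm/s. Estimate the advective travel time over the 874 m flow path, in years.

0.301

Convert K: 0.0976 cm/s × 864 = 84.33 m/day.
Hydraulic gradient i = (320.42 − 303.11) / 874 = 17.31 / 874 = 0.01981.
Darcy flux q = K · i = 84.33 × 0.01981 = 1.670 m/day.
Seepage velocity v = q / n_e = 1.670 / 0.21 = 7.953 m/day.
Travel time t = L / v = 874 / 7.953 = 109.9 days = 0.3009 years.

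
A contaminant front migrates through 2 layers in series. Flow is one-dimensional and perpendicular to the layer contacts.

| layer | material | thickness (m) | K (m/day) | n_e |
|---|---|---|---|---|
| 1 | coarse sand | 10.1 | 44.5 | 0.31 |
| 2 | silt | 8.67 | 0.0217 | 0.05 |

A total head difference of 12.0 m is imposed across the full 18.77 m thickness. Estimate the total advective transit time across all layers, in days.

With flow normal to the layers, continuity requires the same specific discharge q through every layer.
Σ(b_i/K_i) = 10.1/44.5 + 8.67/0.0217 = 399.8 d.
q = Δh / Σ(b_i/K_i) = 12.0 / 399.8 = 0.03002 m/day.
In each layer the seepage velocity is v_i = q/n_i, so the layer transit time is t_i = b_i·n_i / q:
  layer 1 (coarse sand): t_1 = 10.1 × 0.31 / 0.03002 = 104.3 d
  layer 2 (silt): t_2 = 8.67 × 0.05 / 0.03002 = 14.44 d
Total t = Σ t_i = 118.7 days.

119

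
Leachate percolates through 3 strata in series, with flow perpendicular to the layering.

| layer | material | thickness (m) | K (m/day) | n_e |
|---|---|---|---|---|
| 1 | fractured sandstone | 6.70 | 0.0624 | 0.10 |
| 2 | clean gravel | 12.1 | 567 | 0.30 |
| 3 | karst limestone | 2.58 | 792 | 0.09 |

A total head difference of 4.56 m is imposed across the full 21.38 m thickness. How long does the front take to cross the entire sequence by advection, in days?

With flow normal to the layers, continuity requires the same specific discharge q through every layer.
Σ(b_i/K_i) = 6.70/0.0624 + 12.1/567 + 2.58/792 = 107.4 d.
q = Δh / Σ(b_i/K_i) = 4.56 / 107.4 = 0.04246 m/day.
In each layer the seepage velocity is v_i = q/n_i, so the layer transit time is t_i = b_i·n_i / q:
  layer 1 (fractured sandstone): t_1 = 6.70 × 0.10 / 0.04246 = 15.78 d
  layer 2 (clean gravel): t_2 = 12.1 × 0.30 / 0.04246 = 85.49 d
  layer 3 (karst limestone): t_3 = 2.58 × 0.09 / 0.04246 = 5.469 d
Total t = Σ t_i = 106.7 days.

107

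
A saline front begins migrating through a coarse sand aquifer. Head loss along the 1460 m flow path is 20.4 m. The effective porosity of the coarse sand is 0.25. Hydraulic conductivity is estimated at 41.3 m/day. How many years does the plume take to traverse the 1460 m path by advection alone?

1.73

Hydraulic gradient i = Δh / L = 20.4 / 1460 = 0.01397.
Darcy flux q = K · i = 41.30 × 0.01397 = 0.5771 m/day.
Seepage velocity v = q / n_e = 0.5771 / 0.25 = 2.308 m/day.
Travel time t = L / v = 1460 / 2.308 = 632.5 days = 1.732 years.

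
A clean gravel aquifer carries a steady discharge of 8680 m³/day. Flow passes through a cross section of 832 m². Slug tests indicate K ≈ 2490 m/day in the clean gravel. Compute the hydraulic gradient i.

0.00419

From Q = K·A·i, i = Q / (K·A) = 8680 / (2490 × 832.0) = 0.004190.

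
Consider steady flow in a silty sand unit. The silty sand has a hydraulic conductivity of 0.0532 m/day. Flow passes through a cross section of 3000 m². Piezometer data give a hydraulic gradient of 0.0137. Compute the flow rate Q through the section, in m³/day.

2.19

Hydraulic gradient i = 0.0137.
Darcy's law: Q = K · A · i = 0.05320 × 3000 × 0.01370 = 2.187 m³/day.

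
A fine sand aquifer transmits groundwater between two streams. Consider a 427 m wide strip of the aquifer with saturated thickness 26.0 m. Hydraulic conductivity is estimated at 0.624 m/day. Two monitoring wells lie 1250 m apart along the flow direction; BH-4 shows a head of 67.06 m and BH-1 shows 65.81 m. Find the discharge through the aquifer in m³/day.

Cross-sectional area A = 427 × 26.0 = 11102 m².
Hydraulic gradient i = (67.06 − 65.81) / 1250 = 1.25 / 1250 = 0.001000.
Darcy's law: Q = K · A · i = 0.6240 × 11102 × 0.001000 = 6.928 m³/day.

6.93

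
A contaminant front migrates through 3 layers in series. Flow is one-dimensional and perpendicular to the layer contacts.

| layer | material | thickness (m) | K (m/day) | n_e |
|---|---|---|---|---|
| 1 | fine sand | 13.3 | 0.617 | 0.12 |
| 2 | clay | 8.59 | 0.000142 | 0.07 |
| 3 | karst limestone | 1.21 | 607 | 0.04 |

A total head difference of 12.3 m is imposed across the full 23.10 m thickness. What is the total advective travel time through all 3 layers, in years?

30.2

With flow normal to the layers, continuity requires the same specific discharge q through every layer.
Σ(b_i/K_i) = 13.3/0.617 + 8.59/0.000142 + 1.21/607 = 60515 d.
q = Δh / Σ(b_i/K_i) = 12.3 / 60515 = 0.0002033 m/day.
In each layer the seepage velocity is v_i = q/n_i, so the layer transit time is t_i = b_i·n_i / q:
  layer 1 (fine sand): t_1 = 13.3 × 0.12 / 0.0002033 = 7852 d
  layer 2 (clay): t_2 = 8.59 × 0.07 / 0.0002033 = 2958 d
  layer 3 (karst limestone): t_3 = 1.21 × 0.04 / 0.0002033 = 238.1 d
Total t = Σ t_i = 11049 days = 30.25 years.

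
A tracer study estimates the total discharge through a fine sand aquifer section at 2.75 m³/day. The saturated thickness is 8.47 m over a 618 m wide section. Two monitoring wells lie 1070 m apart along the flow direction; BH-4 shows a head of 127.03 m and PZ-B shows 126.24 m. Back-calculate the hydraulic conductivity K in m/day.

0.712

Cross-sectional area A = 618 × 8.47 = 5234 m².
Hydraulic gradient i = (127.03 − 126.24) / 1070 = 0.79 / 1070 = 0.0007383.
From Q = K·A·i, K = Q / (A·i) = 2.75 / (5234 × 0.0007383) = 0.7116 m/day.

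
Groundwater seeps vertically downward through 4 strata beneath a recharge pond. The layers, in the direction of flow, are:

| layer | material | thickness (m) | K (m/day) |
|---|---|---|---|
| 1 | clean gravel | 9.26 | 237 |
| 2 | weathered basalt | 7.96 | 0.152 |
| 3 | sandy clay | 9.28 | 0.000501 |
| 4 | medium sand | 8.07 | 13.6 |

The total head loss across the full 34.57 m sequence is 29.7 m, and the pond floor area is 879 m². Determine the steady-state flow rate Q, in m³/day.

Flow is perpendicular to layering, so the layers act in series and the equivalent K is the thickness-weighted harmonic mean.
Total thickness L = 9.26 + 7.96 + 9.28 + 8.07 = 34.57 m.
Σ(b_i/K_i) = 9.26/237 + 7.96/0.152 + 9.28/0.000501 + 8.07/13.6 = 18576 d.
K_eq = L / Σ(b_i/K_i) = 34.57 / 18576 = 0.001861 m/day.
Q = K_eq · A · (Δh/L) = 0.001861 × 879 × (29.7/34.57) = 1.405 m³/day.

1.41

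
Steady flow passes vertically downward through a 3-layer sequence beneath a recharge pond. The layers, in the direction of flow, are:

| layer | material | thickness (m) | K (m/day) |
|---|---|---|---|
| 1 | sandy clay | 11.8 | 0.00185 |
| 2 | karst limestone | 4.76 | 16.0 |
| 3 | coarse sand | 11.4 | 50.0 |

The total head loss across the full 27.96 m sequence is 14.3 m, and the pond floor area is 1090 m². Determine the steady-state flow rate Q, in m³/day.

2.44

Flow is perpendicular to layering, so the layers act in series and the equivalent K is the thickness-weighted harmonic mean.
Total thickness L = 11.8 + 4.76 + 11.4 = 27.96 m.
Σ(b_i/K_i) = 11.8/0.00185 + 4.76/16.0 + 11.4/50.0 = 6379 d.
K_eq = L / Σ(b_i/K_i) = 27.96 / 6379 = 0.004383 m/day.
Q = K_eq · A · (Δh/L) = 0.004383 × 1090 × (14.3/27.96) = 2.444 m³/day.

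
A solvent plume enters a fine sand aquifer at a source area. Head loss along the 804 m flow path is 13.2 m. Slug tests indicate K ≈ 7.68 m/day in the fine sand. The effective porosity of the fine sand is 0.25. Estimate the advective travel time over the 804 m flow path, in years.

4.36

Hydraulic gradient i = Δh / L = 13.2 / 804 = 0.01642.
Darcy flux q = K · i = 7.680 × 0.01642 = 0.1261 m/day.
Seepage velocity v = q / n_e = 0.1261 / 0.25 = 0.5044 m/day.
Travel time t = L / v = 804 / 0.5044 = 1594 days = 4.364 years.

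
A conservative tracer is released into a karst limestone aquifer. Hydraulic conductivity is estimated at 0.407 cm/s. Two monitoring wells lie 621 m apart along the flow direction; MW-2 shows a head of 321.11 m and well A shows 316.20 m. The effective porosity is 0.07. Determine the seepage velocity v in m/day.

Convert K: 0.407 cm/s × 864 = 351.6 m/day.
Hydraulic gradient i = (321.11 − 316.20) / 621 = 4.91 / 621 = 0.007907.
Darcy flux q = K · i = 351.6 × 0.007907 = 2.780 m/day.
Seepage velocity v = q / n_e = 2.780 / 0.07 = 39.72 m/day.

39.7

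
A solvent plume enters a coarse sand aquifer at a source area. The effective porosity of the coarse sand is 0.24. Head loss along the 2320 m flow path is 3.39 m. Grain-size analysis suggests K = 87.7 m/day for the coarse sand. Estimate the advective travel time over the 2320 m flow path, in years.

11.9

Hydraulic gradient i = Δh / L = 3.39 / 2320 = 0.001461.
Darcy flux q = K · i = 87.70 × 0.001461 = 0.1281 m/day.
Seepage velocity v = q / n_e = 0.1281 / 0.24 = 0.5339 m/day.
Travel time t = L / v = 2320 / 0.5339 = 4345 days = 11.90 years.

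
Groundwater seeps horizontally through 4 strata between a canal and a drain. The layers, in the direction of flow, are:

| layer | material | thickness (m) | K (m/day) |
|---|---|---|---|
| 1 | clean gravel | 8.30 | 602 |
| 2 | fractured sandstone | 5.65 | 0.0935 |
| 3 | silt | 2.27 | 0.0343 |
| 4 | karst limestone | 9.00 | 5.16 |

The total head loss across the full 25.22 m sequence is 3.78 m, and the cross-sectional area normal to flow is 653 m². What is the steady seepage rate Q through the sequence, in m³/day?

19.2

Flow is perpendicular to layering, so the layers act in series and the equivalent K is the thickness-weighted harmonic mean.
Total thickness L = 8.30 + 5.65 + 2.27 + 9.00 = 25.22 m.
Σ(b_i/K_i) = 8.30/602 + 5.65/0.0935 + 2.27/0.0343 + 9.00/5.16 = 128.4 d.
K_eq = L / Σ(b_i/K_i) = 25.22 / 128.4 = 0.1965 m/day.
Q = K_eq · A · (Δh/L) = 0.1965 × 653 × (3.78/25.22) = 19.23 m³/day.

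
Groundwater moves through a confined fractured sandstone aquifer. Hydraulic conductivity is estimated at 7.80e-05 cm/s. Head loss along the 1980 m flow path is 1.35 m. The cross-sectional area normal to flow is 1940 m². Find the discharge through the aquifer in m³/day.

Convert K: 7.80e-05 cm/s × 864 = 0.06739 m/day.
Hydraulic gradient i = Δh / L = 1.35 / 1980 = 0.0006818.
Darcy's law: Q = K · A · i = 0.06739 × 1940 × 0.0006818 = 0.08914 m³/day.

0.0891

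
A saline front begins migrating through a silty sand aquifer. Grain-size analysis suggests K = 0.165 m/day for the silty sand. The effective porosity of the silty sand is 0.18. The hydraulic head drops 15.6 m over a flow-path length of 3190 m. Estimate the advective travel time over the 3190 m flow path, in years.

Hydraulic gradient i = Δh / L = 15.6 / 3190 = 0.004890.
Darcy flux q = K · i = 0.1650 × 0.004890 = 0.0008069 m/day.
Seepage velocity v = q / n_e = 0.0008069 / 0.18 = 0.004483 m/day.
Travel time t = L / v = 3190 / 0.004483 = 7.116e+05 days = 1948 years.

1950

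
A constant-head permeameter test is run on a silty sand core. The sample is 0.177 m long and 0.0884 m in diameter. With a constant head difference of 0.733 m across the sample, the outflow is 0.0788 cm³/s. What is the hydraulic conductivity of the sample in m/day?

Cross-sectional area A = π·(d/2)² = π × (0.0884/2)² = 0.006138 m².
Convert discharge: 0.0788 cm³/s = 7.880e-08 m³/s.
Darcy's law rearranged: K = Q·L / (A·Δh) = 7.880e-08 × 0.177 / (0.006138 × 0.733) = 3.100e-06 m/s = 0.2679 m/day.

0.268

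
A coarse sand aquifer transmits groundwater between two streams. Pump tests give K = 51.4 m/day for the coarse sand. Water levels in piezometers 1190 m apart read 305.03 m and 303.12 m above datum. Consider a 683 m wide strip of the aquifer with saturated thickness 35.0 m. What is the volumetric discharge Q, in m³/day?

1970

Cross-sectional area A = 683 × 35.0 = 23905 m².
Hydraulic gradient i = (305.03 − 303.12) / 1190 = 1.91 / 1190 = 0.001605.
Darcy's law: Q = K · A · i = 51.40 × 23905 × 0.001605 = 1972 m³/day.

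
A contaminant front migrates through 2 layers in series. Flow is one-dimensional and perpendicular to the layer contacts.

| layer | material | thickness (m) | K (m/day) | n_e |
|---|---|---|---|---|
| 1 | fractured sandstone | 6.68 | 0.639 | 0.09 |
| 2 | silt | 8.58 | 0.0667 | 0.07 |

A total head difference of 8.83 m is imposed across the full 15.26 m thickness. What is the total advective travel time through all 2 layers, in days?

With flow normal to the layers, continuity requires the same specific discharge q through every layer.
Σ(b_i/K_i) = 6.68/0.639 + 8.58/0.0667 = 139.1 d.
q = Δh / Σ(b_i/K_i) = 8.83 / 139.1 = 0.06348 m/day.
In each layer the seepage velocity is v_i = q/n_i, so the layer transit time is t_i = b_i·n_i / q:
  layer 1 (fractured sandstone): t_1 = 6.68 × 0.09 / 0.06348 = 9.470 d
  layer 2 (silt): t_2 = 8.58 × 0.07 / 0.06348 = 9.461 d
Total t = Σ t_i = 18.93 days.

18.9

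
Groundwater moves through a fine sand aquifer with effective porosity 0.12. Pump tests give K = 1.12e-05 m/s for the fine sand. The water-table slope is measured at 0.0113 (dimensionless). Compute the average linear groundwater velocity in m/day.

Convert K: 1.12e-05 m/s × 86400 = 0.9677 m/day.
Hydraulic gradient i = 0.0113.
Darcy flux q = K · i = 0.9677 × 0.01130 = 0.01093 m/day.
Seepage velocity v = q / n_e = 0.01093 / 0.12 = 0.09112 m/day.

0.0911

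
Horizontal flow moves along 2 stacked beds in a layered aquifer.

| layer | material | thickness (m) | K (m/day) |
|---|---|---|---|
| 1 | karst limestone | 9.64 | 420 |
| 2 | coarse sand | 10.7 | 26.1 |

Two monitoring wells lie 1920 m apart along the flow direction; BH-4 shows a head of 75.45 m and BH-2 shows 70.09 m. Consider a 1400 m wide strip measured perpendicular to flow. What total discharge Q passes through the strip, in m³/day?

16900

Flow is parallel to layering, so each bed carries its own Darcy discharge and the transmissivities add.
Σ(K_i·b_i) = 420×9.64 + 26.1×10.7 = 4328 m²/day.
Hydraulic gradient i = (75.45 − 70.09) / 1920 = 5.36 / 1920 = 0.002792.
Q = Σ(K_i·b_i) · W · i = 4328 × 1400 × 0.002792 = 16916 m³/day.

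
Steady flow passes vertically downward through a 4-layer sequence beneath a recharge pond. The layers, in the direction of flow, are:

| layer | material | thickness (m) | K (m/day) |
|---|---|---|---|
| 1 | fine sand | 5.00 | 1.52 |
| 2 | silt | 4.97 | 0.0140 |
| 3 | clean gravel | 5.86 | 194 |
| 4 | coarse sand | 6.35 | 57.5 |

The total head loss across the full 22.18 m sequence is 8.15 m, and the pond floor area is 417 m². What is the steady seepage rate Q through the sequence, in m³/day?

Flow is perpendicular to layering, so the layers act in series and the equivalent K is the thickness-weighted harmonic mean.
Total thickness L = 5.00 + 4.97 + 5.86 + 6.35 = 22.18 m.
Σ(b_i/K_i) = 5.00/1.52 + 4.97/0.0140 + 5.86/194 + 6.35/57.5 = 358.4 d.
K_eq = L / Σ(b_i/K_i) = 22.18 / 358.4 = 0.06188 m/day.
Q = K_eq · A · (Δh/L) = 0.06188 × 417 × (8.15/22.18) = 9.482 m³/day.

9.48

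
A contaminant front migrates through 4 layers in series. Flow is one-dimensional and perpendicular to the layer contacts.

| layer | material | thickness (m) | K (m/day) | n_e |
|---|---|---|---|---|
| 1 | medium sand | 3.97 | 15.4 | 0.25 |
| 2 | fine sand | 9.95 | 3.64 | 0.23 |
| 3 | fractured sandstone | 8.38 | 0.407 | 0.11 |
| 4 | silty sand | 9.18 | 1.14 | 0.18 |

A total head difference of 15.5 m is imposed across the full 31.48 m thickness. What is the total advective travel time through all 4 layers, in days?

With flow normal to the layers, continuity requires the same specific discharge q through every layer.
Σ(b_i/K_i) = 3.97/15.4 + 9.95/3.64 + 8.38/0.407 + 9.18/1.14 = 31.63 d.
q = Δh / Σ(b_i/K_i) = 15.5 / 31.63 = 0.4900 m/day.
In each layer the seepage velocity is v_i = q/n_i, so the layer transit time is t_i = b_i·n_i / q:
  layer 1 (medium sand): t_1 = 3.97 × 0.25 / 0.4900 = 2.026 d
  layer 2 (fine sand): t_2 = 9.95 × 0.23 / 0.4900 = 4.671 d
  layer 3 (fractured sandstone): t_3 = 8.38 × 0.11 / 0.4900 = 1.881 d
  layer 4 (silty sand): t_4 = 9.18 × 0.18 / 0.4900 = 3.372 d
Total t = Σ t_i = 11.95 days.

11.9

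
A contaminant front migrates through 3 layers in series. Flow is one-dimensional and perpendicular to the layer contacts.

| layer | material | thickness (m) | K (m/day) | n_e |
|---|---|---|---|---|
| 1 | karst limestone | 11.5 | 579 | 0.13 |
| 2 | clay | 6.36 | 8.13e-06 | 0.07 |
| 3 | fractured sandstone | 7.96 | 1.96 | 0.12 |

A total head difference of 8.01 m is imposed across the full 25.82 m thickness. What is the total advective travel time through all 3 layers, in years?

With flow normal to the layers, continuity requires the same specific discharge q through every layer.
Σ(b_i/K_i) = 11.5/579 + 6.36/8.13e-06 + 7.96/1.96 = 7.823e+05 d.
q = Δh / Σ(b_i/K_i) = 8.01 / 7.823e+05 = 1.024e-05 m/day.
In each layer the seepage velocity is v_i = q/n_i, so the layer transit time is t_i = b_i·n_i / q:
  layer 1 (karst limestone): t_1 = 11.5 × 0.13 / 1.024e-05 = 1.460e+05 d
  layer 2 (clay): t_2 = 6.36 × 0.07 / 1.024e-05 = 43480 d
  layer 3 (fractured sandstone): t_3 = 7.96 × 0.12 / 1.024e-05 = 93289 d
Total t = Σ t_i = 2.828e+05 days = 774.2 years.

774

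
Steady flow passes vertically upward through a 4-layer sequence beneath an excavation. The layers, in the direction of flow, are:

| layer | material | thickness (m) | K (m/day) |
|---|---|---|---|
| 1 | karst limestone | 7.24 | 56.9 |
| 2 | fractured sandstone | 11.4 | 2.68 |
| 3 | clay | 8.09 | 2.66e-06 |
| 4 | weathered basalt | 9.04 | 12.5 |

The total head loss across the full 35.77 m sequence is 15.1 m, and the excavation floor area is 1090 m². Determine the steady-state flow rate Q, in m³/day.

0.00541

Flow is perpendicular to layering, so the layers act in series and the equivalent K is the thickness-weighted harmonic mean.
Total thickness L = 7.24 + 11.4 + 8.09 + 9.04 = 35.77 m.
Σ(b_i/K_i) = 7.24/56.9 + 11.4/2.68 + 8.09/2.66e-06 + 9.04/12.5 = 3.041e+06 d.
K_eq = L / Σ(b_i/K_i) = 35.77 / 3.041e+06 = 1.176e-05 m/day.
Q = K_eq · A · (Δh/L) = 1.176e-05 × 1090 × (15.1/35.77) = 0.005412 m³/day.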